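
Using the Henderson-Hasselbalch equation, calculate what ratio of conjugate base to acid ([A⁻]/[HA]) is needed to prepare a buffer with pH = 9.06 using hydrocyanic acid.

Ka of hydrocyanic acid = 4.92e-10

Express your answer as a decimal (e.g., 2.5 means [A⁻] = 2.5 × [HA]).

pKa = -log(4.92e-10) = 9.3080. pH = pKa + log([A⁻]/[HA]), so log([A⁻]/[HA]) = pH − pKa = 9.06 − 9.3080 = -0.2480. [A⁻]/[HA] = 10^(-0.2480) = 0.565

[A⁻]/[HA] = 0.565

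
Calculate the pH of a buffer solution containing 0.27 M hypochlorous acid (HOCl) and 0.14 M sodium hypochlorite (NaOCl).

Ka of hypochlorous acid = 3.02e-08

pKa = -log(3.02e-08) = 7.52. pH = pKa + log([A⁻]/[HA]) = 7.52 + log(0.14/0.27)

pH = 7.23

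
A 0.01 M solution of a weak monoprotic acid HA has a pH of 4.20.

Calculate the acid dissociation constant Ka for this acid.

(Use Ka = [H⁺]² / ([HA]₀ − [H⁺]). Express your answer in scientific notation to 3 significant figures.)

[H⁺] = 10^(−pH) = 10^(−4.20) = 6.310e-05 M. For HA ⇌ H⁺ + A⁻, Ka = [H⁺][A⁻]/[HA] = [H⁺]² / ([HA]₀ − [H⁺]) = (6.310e-05)² / (0.01 − 6.310e-05) = 4.01e-07.

K_a = 4.01e-07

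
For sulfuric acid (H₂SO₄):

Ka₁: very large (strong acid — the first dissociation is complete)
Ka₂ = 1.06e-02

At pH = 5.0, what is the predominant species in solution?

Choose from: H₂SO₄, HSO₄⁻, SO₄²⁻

The first dissociation is complete, so H₂SO₄ itself is never the predominant species in water; pKa₂ = -log(1.06e-02) = 1.97. For a polyprotic acid the predominant species crosses at each pKa: below pKa_n the protonated form dominates, above it the deprotonated form does. At pH = 5.0, the predominant species is SO₄²⁻.

SO₄²⁻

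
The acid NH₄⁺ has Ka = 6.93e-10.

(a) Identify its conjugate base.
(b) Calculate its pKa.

(a) The conjugate base is formed by removing one H⁺ from NH₄⁺, giving NH₃. (b) pKa = -log(Ka) = -log(6.93e-10) = 9.16.

Conjugate base: NH₃; pK_a = 9.16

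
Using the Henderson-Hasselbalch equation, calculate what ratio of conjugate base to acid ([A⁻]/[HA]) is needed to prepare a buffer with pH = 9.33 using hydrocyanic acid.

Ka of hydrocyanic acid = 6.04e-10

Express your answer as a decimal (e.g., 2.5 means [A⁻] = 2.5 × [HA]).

pKa = -log(6.04e-10) = 9.2190. pH = pKa + log([A⁻]/[HA]), so log([A⁻]/[HA]) = pH − pKa = 9.33 − 9.2190 = 0.1110. [A⁻]/[HA] = 10^(0.1110) = 1.29

[A⁻]/[HA] = 1.29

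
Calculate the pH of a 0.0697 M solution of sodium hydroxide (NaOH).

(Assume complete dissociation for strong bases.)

[OH⁻] = 0.0697 M for strong base. pOH = -log[OH⁻] = 1.16, pH = 14 - pOH

pH = 12.84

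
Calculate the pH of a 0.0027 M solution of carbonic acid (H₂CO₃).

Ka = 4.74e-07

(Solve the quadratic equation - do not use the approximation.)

x² + Ka×x - Ka×C = 0. Using quadratic formula: [H⁺] = 3.5538e-05

pH = 4.45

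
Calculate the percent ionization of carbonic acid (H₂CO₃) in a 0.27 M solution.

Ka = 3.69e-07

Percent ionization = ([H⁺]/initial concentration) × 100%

Using Ka equilibrium: x² + Ka×x - Ka×C = 0. Solving: [H⁺] = 3.1546e-04. Percent = (3.1546e-04/0.27) × 100

Percent ionization = 0.117%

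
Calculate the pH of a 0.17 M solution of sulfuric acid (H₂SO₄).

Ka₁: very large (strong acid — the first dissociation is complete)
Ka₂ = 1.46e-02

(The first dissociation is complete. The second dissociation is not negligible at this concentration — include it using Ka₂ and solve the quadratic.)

First dissociation is complete: [H⁺]₀ = [HSO₄⁻]₀ = C = 0.17 M. Second dissociation HSO₄⁻ ⇌ H⁺ + SO₄²⁻: let x = [SO₄²⁻]. Ka₂ = (C + x)·x / (C − x) = 1.46e-02 → x² + (C + Ka₂)·x − Ka₂·C = 0 → x² + 0.18460·x − 2.482e-03 = 0. x = (−0.18460 + √(0.18460² + 4 × 2.482e-03)) / 2 = 1.2587e-02 M. [H⁺] = C + x = 0.17 + 1.2587e-02 = 1.8259e-01 M. pH = -log(1.8259e-01) = 0.74.

pH = 0.74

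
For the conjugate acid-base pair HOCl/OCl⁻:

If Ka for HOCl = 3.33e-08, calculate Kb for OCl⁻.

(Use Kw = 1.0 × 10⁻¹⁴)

For a conjugate pair Ka × Kb = Kw, so Kb = Kw/Ka = 1.0 × 10⁻¹⁴ / 3.33e-08 = 3.00e-07.

K_b = 3.00e-07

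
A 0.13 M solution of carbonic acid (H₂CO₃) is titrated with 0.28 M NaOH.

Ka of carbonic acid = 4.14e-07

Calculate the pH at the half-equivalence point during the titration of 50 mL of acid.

At half-equivalence [HA] = [A⁻], so Henderson-Hasselbalch gives pH = pKa = -log(4.14e-07) = 6.38.

pH = pKa = 6.38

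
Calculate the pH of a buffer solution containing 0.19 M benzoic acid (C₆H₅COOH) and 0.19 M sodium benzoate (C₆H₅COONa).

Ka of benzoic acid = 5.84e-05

pKa = -log(5.84e-05) = 4.23. pH = pKa + log([A⁻]/[HA]) = 4.23 + log(0.19/0.19)

pH = 4.23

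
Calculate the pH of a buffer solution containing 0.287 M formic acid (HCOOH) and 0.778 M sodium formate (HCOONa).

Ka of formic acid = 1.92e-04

pKa = -log(1.92e-04) = 3.72. pH = pKa + log([A⁻]/[HA]) = 3.72 + log(0.778/0.287)

pH = 4.15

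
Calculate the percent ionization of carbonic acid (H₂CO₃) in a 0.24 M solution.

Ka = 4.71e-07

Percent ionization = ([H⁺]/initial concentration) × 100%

Using Ka equilibrium: x² + Ka×x - Ka×C = 0. Solving: [H⁺] = 3.3598e-04. Percent = (3.3598e-04/0.24) × 100

Percent ionization = 0.14%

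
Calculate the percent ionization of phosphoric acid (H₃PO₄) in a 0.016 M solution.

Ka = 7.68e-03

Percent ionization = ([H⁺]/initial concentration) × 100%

Using Ka equilibrium: x² + Ka×x - Ka×C = 0. Solving: [H⁺] = 7.8914e-03. Percent = (7.8914e-03/0.016) × 100

Percent ionization = 49.3%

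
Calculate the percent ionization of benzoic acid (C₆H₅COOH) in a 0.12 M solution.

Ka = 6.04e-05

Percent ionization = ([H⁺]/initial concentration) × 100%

Using Ka equilibrium: x² + Ka×x - Ka×C = 0. Solving: [H⁺] = 2.6622e-03. Percent = (2.6622e-03/0.12) × 100

Percent ionization = 2.22%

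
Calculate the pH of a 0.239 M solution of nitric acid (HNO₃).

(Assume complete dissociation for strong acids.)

[H⁺] = 0.239 M for strong acid. pH = -log[H⁺] = -log(0.239)

pH = 0.62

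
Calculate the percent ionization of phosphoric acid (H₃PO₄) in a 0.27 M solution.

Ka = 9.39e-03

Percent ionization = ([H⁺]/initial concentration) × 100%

Using Ka equilibrium: x² + Ka×x - Ka×C = 0. Solving: [H⁺] = 4.5875e-02. Percent = (4.5875e-02/0.27) × 100

Percent ionization = 17%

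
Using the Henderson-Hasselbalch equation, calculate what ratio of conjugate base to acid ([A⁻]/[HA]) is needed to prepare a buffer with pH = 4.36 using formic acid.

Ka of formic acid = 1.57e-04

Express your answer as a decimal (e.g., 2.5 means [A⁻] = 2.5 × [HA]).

pKa = -log(1.57e-04) = 3.8041. pH = pKa + log([A⁻]/[HA]), so log([A⁻]/[HA]) = pH − pKa = 4.36 − 3.8041 = 0.5559. [A⁻]/[HA] = 10^(0.5559) = 3.60

[A⁻]/[HA] = 3.60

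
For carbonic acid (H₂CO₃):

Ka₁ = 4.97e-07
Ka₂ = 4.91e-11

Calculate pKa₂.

pKa₂ = -log(Ka₂) = -log(4.91e-11) = 10.31.

pK_{a2} = 10.31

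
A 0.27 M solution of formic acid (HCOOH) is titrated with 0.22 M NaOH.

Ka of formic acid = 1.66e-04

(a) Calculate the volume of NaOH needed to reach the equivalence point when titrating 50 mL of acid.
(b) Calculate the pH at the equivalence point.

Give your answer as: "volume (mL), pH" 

moles acid = 0.27 × 50/1000 = 0.0135 mol; V_base = moles/0.22 × 1000 = 61.4 mL. At equivalence only the conjugate base is present: [A⁻] = 0.0135/0.111 = 1.2122e-01 M. Kb = Kw/Ka = 6.02e-11; [OH⁻] = √(Kb × [A⁻]) = 2.7023e-06; pOH = 5.57; pH = 14 - pOH = 8.43.

V = 61.4 mL, pH = 8.43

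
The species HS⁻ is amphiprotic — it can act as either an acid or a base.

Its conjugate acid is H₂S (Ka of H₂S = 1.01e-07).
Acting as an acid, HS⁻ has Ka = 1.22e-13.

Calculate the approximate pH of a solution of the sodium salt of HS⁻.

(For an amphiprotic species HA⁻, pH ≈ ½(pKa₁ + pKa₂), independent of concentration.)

pKa₁ = -log(1.01e-07) = 7.00; pKa₂ = -log(1.22e-13) = 12.91. For an amphiprotic species, pH ≈ ½(pKa₁ + pKa₂) = ½(7.00 + 12.91) = 9.95.

pH = 9.95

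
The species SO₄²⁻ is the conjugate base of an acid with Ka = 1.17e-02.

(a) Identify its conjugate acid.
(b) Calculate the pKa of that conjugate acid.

(a) The conjugate acid is formed by adding one H⁺ to SO₄²⁻, giving HSO₄⁻. (b) pKa = -log(Ka) = -log(1.17e-02) = 1.93.

Conjugate acid: HSO₄⁻; pK_a = 1.93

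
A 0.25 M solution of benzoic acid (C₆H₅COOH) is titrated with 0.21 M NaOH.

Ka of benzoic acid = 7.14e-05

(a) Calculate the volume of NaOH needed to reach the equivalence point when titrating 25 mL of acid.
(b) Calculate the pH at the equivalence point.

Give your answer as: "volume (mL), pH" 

moles acid = 0.25 × 25/1000 = 0.00625 mol; V_base = moles/0.21 × 1000 = 29.8 mL. At equivalence only the conjugate base is present: [A⁻] = 0.00625/0.055 = 1.1413e-01 M. Kb = Kw/Ka = 1.40e-10; [OH⁻] = √(Kb × [A⁻]) = 3.9981e-06; pOH = 5.40; pH = 14 - pOH = 8.60.

V = 29.8 mL, pH = 8.60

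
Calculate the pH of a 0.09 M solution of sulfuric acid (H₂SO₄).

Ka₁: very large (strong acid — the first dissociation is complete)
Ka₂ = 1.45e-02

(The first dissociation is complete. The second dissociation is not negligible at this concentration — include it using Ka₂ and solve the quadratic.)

First dissociation is complete: [H⁺]₀ = [HSO₄⁻]₀ = C = 0.09 M. Second dissociation HSO₄⁻ ⇌ H⁺ + SO₄²⁻: let x = [SO₄²⁻]. Ka₂ = (C + x)·x / (C − x) = 1.45e-02 → x² + (C + Ka₂)·x − Ka₂·C = 0 → x² + 0.10450·x − 1.305e-03 = 0. x = (−0.10450 + √(0.10450² + 4 × 1.305e-03)) / 2 = 1.1272e-02 M. [H⁺] = C + x = 0.09 + 1.1272e-02 = 1.0127e-01 M. pH = -log(1.0127e-01) = 0.99.

pH = 0.99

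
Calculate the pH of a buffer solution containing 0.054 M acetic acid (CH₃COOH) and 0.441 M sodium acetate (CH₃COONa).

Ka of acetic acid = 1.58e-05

pKa = -log(1.58e-05) = 4.80. pH = pKa + log([A⁻]/[HA]) = 4.80 + log(0.441/0.054)

pH = 5.71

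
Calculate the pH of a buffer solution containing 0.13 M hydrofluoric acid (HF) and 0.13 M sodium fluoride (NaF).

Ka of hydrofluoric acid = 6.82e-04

pKa = -log(6.82e-04) = 3.17. pH = pKa + log([A⁻]/[HA]) = 3.17 + log(0.13/0.13)

pH = 3.17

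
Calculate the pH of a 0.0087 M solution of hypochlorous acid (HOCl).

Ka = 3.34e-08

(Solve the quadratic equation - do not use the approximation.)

x² + Ka×x - Ka×C = 0. Using quadratic formula: [H⁺] = 1.7030e-05

pH = 4.77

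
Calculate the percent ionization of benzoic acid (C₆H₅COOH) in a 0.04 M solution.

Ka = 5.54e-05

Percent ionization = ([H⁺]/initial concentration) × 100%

Using Ka equilibrium: x² + Ka×x - Ka×C = 0. Solving: [H⁺] = 1.4612e-03. Percent = (1.4612e-03/0.04) × 100

Percent ionization = 3.65%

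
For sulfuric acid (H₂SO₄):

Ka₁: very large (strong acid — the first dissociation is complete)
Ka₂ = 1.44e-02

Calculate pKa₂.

pKa₂ = -log(Ka₂) = -log(1.44e-02) = 1.84.

pK_{a2} = 1.84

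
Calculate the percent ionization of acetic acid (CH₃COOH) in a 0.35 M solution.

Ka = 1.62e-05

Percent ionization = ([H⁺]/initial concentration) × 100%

Using Ka equilibrium: x² + Ka×x - Ka×C = 0. Solving: [H⁺] = 2.3731e-03. Percent = (2.3731e-03/0.35) × 100

Percent ionization = 0.678%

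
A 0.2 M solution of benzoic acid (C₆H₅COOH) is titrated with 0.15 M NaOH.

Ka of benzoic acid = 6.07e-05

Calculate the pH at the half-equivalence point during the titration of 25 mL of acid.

At half-equivalence [HA] = [A⁻], so Henderson-Hasselbalch gives pH = pKa = -log(6.07e-05) = 4.22.

pH = pKa = 4.22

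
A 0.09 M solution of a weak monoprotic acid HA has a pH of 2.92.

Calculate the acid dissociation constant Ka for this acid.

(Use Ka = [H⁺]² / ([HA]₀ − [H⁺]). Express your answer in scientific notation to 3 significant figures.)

[H⁺] = 10^(−pH) = 10^(−2.92) = 1.202e-03 M. For HA ⇌ H⁺ + A⁻, Ka = [H⁺][A⁻]/[HA] = [H⁺]² / ([HA]₀ − [H⁺]) = (1.202e-03)² / (0.09 − 1.202e-03) = 1.63e-05.

K_a = 1.63e-05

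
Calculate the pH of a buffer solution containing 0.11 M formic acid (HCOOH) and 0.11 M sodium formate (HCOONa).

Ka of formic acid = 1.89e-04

pKa = -log(1.89e-04) = 3.72. pH = pKa + log([A⁻]/[HA]) = 3.72 + log(0.11/0.11)

pH = 3.72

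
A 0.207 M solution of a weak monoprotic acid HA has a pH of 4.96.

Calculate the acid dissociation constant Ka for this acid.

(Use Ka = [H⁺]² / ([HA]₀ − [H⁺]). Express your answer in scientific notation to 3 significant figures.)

[H⁺] = 10^(−pH) = 10^(−4.96) = 1.096e-05 M. For HA ⇌ H⁺ + A⁻, Ka = [H⁺][A⁻]/[HA] = [H⁺]² / ([HA]₀ − [H⁺]) = (1.096e-05)² / (0.207 − 1.096e-05) = 5.81e-10.

K_a = 5.81e-10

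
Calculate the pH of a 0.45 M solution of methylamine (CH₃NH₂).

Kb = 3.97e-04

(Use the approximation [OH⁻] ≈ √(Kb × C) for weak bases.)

[OH⁻] = √(Kb × C) = √(3.97e-04 × 0.45) = 1.3366e-02. pOH = 1.87, pH = 14 - pOH

pH = 12.13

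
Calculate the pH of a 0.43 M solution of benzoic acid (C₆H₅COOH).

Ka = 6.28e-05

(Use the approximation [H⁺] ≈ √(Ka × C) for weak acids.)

[H⁺] = √(Ka × C) = √(6.28e-05 × 0.43) = 5.1965e-03. pH = -log(5.1965e-03)

pH = 2.28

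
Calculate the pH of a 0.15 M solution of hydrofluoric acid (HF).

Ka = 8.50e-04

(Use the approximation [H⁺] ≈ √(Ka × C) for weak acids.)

[H⁺] = √(Ka × C) = √(8.50e-04 × 0.15) = 1.1292e-02. pH = -log(1.1292e-02)

pH = 1.95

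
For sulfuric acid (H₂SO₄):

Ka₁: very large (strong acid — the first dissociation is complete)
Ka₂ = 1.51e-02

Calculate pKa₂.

pKa₂ = -log(Ka₂) = -log(1.51e-02) = 1.82.

pK_{a2} = 1.82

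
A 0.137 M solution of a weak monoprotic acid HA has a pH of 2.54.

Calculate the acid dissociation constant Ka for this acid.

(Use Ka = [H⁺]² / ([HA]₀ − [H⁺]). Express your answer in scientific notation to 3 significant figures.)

[H⁺] = 10^(−pH) = 10^(−2.54) = 2.884e-03 M. For HA ⇌ H⁺ + A⁻, Ka = [H⁺][A⁻]/[HA] = [H⁺]² / ([HA]₀ − [H⁺]) = (2.884e-03)² / (0.137 − 2.884e-03) = 6.20e-05.

K_a = 6.20e-05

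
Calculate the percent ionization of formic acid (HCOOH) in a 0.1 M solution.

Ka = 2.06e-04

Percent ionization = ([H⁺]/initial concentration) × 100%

Using Ka equilibrium: x² + Ka×x - Ka×C = 0. Solving: [H⁺] = 4.4369e-03. Percent = (4.4369e-03/0.1) × 100

Percent ionization = 4.44%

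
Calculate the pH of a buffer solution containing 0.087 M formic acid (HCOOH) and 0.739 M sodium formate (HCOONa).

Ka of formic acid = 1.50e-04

pKa = -log(1.50e-04) = 3.82. pH = pKa + log([A⁻]/[HA]) = 3.82 + log(0.739/0.087)

pH = 4.75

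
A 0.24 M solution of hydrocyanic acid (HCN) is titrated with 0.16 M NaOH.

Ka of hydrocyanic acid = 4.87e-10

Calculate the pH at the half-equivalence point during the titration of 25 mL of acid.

At half-equivalence [HA] = [A⁻], so Henderson-Hasselbalch gives pH = pKa = -log(4.87e-10) = 9.31.

pH = pKa = 9.31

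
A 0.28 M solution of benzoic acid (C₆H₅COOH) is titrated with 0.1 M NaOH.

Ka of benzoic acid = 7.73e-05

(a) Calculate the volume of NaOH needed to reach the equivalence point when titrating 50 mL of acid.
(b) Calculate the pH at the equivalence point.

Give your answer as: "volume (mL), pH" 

moles acid = 0.28 × 50/1000 = 0.014 mol; V_base = moles/0.1 × 1000 = 140.0 mL. At equivalence only the conjugate base is present: [A⁻] = 0.014/0.190 = 7.3684e-02 M. Kb = Kw/Ka = 1.29e-10; [OH⁻] = √(Kb × [A⁻]) = 3.0874e-06; pOH = 5.51; pH = 14 - pOH = 8.49.

V = 140.0 mL, pH = 8.49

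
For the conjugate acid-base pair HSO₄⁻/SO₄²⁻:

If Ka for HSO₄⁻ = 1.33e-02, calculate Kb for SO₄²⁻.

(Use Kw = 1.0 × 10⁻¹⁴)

For a conjugate pair Ka × Kb = Kw, so Kb = Kw/Ka = 1.0 × 10⁻¹⁴ / 1.33e-02 = 7.52e-13.

K_b = 7.52e-13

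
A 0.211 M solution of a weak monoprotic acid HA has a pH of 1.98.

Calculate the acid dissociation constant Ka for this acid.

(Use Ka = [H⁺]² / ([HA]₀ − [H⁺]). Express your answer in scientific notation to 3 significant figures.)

[H⁺] = 10^(−pH) = 10^(−1.98) = 1.047e-02 M. For HA ⇌ H⁺ + A⁻, Ka = [H⁺][A⁻]/[HA] = [H⁺]² / ([HA]₀ − [H⁺]) = (1.047e-02)² / (0.211 − 1.047e-02) = 5.47e-04.

K_a = 5.47e-04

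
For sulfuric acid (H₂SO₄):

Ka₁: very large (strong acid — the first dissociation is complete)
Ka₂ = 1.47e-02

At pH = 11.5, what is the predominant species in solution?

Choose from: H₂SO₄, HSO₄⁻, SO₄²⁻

The first dissociation is complete, so H₂SO₄ itself is never the predominant species in water; pKa₂ = -log(1.47e-02) = 1.83. For a polyprotic acid the predominant species crosses at each pKa: below pKa_n the protonated form dominates, above it the deprotonated form does. At pH = 11.5, the predominant species is SO₄²⁻.

SO₄²⁻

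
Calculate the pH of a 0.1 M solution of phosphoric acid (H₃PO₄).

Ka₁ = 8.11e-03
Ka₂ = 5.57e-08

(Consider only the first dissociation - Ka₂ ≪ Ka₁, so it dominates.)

First dissociation dominates. From Ka₁ = [H⁺][HA⁻]/[H₂A], x² + Ka₁·x − Ka₁·C = 0 with C = 0.1 M and Ka₁ = 8.11e-03. Solving: [H⁺] = (−Ka₁ + √(Ka₁² + 4·Ka₁·C)) / 2 = 2.4710e-02 M. pH = -log(2.4710e-02) = 1.61.

pH = 1.61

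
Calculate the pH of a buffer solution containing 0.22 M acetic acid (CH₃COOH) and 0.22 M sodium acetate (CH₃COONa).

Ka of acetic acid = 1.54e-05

pKa = -log(1.54e-05) = 4.81. pH = pKa + log([A⁻]/[HA]) = 4.81 + log(0.22/0.22)

pH = 4.81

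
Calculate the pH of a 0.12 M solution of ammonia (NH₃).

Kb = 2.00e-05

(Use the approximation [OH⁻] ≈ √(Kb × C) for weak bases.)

[OH⁻] = √(Kb × C) = √(2.00e-05 × 0.12) = 1.5492e-03. pOH = 2.81, pH = 14 - pOH

pH = 11.19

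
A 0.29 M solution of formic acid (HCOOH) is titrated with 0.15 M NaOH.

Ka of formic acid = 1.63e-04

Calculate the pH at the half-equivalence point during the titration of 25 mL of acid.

At half-equivalence [HA] = [A⁻], so Henderson-Hasselbalch gives pH = pKa = -log(1.63e-04) = 3.79.

pH = pKa = 3.79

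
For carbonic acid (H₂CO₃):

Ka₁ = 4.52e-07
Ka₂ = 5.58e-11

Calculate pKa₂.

pKa₂ = -log(Ka₂) = -log(5.58e-11) = 10.25.

pK_{a2} = 10.25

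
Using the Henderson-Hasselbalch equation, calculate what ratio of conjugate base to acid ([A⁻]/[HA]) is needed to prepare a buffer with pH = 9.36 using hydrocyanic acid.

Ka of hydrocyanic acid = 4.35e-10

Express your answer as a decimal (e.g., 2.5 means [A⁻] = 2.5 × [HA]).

pKa = -log(4.35e-10) = 9.3615. pH = pKa + log([A⁻]/[HA]), so log([A⁻]/[HA]) = pH − pKa = 9.36 − 9.3615 = -0.0015. [A⁻]/[HA] = 10^(-0.0015) = 0.997

[A⁻]/[HA] = 0.997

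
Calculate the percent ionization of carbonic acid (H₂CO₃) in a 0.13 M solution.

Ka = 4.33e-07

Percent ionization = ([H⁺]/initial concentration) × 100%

Using Ka equilibrium: x² + Ka×x - Ka×C = 0. Solving: [H⁺] = 2.3704e-04. Percent = (2.3704e-04/0.13) × 100

Percent ionization = 0.182%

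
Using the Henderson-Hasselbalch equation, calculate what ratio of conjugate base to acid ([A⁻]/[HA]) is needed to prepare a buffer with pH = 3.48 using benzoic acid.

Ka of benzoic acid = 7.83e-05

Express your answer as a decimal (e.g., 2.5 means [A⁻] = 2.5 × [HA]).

pKa = -log(7.83e-05) = 4.1062. pH = pKa + log([A⁻]/[HA]), so log([A⁻]/[HA]) = pH − pKa = 3.48 − 4.1062 = -0.6262. [A⁻]/[HA] = 10^(-0.6262) = 0.236

[A⁻]/[HA] = 0.236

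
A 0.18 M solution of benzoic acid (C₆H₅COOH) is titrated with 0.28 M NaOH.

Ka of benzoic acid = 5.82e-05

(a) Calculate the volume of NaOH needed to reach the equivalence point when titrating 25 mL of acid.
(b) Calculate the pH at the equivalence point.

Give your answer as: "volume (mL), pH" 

moles acid = 0.18 × 25/1000 = 0.0045 mol; V_base = moles/0.28 × 1000 = 16.1 mL. At equivalence only the conjugate base is present: [A⁻] = 0.0045/0.041 = 1.0957e-01 M. Kb = Kw/Ka = 1.72e-10; [OH⁻] = √(Kb × [A⁻]) = 4.3389e-06; pOH = 5.36; pH = 14 - pOH = 8.64.

V = 16.1 mL, pH = 8.64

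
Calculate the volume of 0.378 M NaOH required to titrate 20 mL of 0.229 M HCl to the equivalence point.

At equivalence: moles acid = moles base. moles HCl = 0.229 × 20/1000 = 0.00458 mol. V_base = moles / 0.378 × 1000 = 12.1 mL.

V_{base} = 12.1 mL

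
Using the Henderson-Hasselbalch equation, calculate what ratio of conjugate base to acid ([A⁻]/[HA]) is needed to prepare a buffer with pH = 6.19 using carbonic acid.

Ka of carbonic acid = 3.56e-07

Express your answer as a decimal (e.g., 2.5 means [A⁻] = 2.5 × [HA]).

pKa = -log(3.56e-07) = 6.4486. pH = pKa + log([A⁻]/[HA]), so log([A⁻]/[HA]) = pH − pKa = 6.19 − 6.4486 = -0.2586. [A⁻]/[HA] = 10^(-0.2586) = 0.551

[A⁻]/[HA] = 0.551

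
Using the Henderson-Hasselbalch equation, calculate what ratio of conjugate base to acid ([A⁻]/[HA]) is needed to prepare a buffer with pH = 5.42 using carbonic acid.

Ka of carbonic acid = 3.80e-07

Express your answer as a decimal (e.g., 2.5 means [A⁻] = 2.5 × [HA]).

pKa = -log(3.80e-07) = 6.4202. pH = pKa + log([A⁻]/[HA]), so log([A⁻]/[HA]) = pH − pKa = 5.42 − 6.4202 = -1.0002. [A⁻]/[HA] = 10^(-1.0002) = 0.100

[A⁻]/[HA] = 0.100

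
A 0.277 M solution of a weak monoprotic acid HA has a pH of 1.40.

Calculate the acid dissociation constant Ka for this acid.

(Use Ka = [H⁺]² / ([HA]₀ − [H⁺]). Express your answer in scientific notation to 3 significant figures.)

[H⁺] = 10^(−pH) = 10^(−1.40) = 3.981e-02 M. For HA ⇌ H⁺ + A⁻, Ka = [H⁺][A⁻]/[HA] = [H⁺]² / ([HA]₀ − [H⁺]) = (3.981e-02)² / (0.277 − 3.981e-02) = 6.68e-03.

K_a = 6.68e-03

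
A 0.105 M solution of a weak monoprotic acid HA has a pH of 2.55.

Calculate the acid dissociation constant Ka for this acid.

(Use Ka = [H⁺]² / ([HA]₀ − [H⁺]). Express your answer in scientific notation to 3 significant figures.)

[H⁺] = 10^(−pH) = 10^(−2.55) = 2.818e-03 M. For HA ⇌ H⁺ + A⁻, Ka = [H⁺][A⁻]/[HA] = [H⁺]² / ([HA]₀ − [H⁺]) = (2.818e-03)² / (0.105 − 2.818e-03) = 7.77e-05.

K_a = 7.77e-05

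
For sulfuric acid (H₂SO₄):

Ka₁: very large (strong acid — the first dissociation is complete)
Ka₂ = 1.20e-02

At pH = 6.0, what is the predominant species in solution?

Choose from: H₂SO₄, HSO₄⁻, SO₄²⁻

The first dissociation is complete, so H₂SO₄ itself is never the predominant species in water; pKa₂ = -log(1.20e-02) = 1.92. For a polyprotic acid the predominant species crosses at each pKa: below pKa_n the protonated form dominates, above it the deprotonated form does. At pH = 6.0, the predominant species is SO₄²⁻.

SO₄²⁻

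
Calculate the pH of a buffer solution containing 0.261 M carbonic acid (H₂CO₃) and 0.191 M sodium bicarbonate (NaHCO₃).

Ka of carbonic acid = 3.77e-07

pKa = -log(3.77e-07) = 6.42. pH = pKa + log([A⁻]/[HA]) = 6.42 + log(0.191/0.261)

pH = 6.29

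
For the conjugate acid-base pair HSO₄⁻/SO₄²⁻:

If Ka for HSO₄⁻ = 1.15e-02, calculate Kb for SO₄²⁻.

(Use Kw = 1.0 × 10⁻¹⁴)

For a conjugate pair Ka × Kb = Kw, so Kb = Kw/Ka = 1.0 × 10⁻¹⁴ / 1.15e-02 = 8.70e-13.

K_b = 8.70e-13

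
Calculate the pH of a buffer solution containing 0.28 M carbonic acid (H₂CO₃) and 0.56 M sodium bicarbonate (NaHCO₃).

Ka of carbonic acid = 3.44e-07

pKa = -log(3.44e-07) = 6.46. pH = pKa + log([A⁻]/[HA]) = 6.46 + log(0.56/0.28)

pH = 6.76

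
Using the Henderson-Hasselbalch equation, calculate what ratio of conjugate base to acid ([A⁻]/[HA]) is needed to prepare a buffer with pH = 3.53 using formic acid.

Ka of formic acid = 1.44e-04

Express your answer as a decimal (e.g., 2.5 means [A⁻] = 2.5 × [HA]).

pKa = -log(1.44e-04) = 3.8416. pH = pKa + log([A⁻]/[HA]), so log([A⁻]/[HA]) = pH − pKa = 3.53 − 3.8416 = -0.3116. [A⁻]/[HA] = 10^(-0.3116) = 0.488

[A⁻]/[HA] = 0.488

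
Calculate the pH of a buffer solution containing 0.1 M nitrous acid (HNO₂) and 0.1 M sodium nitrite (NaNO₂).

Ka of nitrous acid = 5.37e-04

pKa = -log(5.37e-04) = 3.27. pH = pKa + log([A⁻]/[HA]) = 3.27 + log(0.1/0.1)

pH = 3.27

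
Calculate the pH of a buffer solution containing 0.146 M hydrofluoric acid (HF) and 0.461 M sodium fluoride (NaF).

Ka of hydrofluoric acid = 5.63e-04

pKa = -log(5.63e-04) = 3.25. pH = pKa + log([A⁻]/[HA]) = 3.25 + log(0.461/0.146)

pH = 3.75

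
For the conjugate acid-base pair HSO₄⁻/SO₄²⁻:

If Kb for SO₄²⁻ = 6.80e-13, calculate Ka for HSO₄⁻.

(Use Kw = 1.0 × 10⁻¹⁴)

For a conjugate pair Ka × Kb = Kw, so Ka = Kw/Kb = 1.0 × 10⁻¹⁴ / 6.80e-13 = 1.47e-02.

K_a = 1.47e-02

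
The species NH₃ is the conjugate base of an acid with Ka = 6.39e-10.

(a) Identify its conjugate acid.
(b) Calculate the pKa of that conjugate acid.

(a) The conjugate acid is formed by adding one H⁺ to NH₃, giving NH₄⁺. (b) pKa = -log(Ka) = -log(6.39e-10) = 9.19.

Conjugate acid: NH₄⁺; pK_a = 9.19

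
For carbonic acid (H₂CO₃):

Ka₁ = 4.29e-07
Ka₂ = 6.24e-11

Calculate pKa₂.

pKa₂ = -log(Ka₂) = -log(6.24e-11) = 10.20.

pK_{a2} = 10.20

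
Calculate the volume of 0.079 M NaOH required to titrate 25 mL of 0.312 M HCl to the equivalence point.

At equivalence: moles acid = moles base. moles HCl = 0.312 × 25/1000 = 0.0078 mol. V_base = moles / 0.079 × 1000 = 98.7 mL.

V_{base} = 98.7 mL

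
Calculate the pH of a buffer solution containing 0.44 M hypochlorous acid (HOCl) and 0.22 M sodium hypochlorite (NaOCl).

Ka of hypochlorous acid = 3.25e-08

pKa = -log(3.25e-08) = 7.49. pH = pKa + log([A⁻]/[HA]) = 7.49 + log(0.22/0.44)

pH = 7.19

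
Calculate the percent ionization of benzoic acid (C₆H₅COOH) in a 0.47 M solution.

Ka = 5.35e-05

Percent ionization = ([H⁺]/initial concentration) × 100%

Using Ka equilibrium: x² + Ka×x - Ka×C = 0. Solving: [H⁺] = 4.9878e-03. Percent = (4.9878e-03/0.47) × 100

Percent ionization = 1.06%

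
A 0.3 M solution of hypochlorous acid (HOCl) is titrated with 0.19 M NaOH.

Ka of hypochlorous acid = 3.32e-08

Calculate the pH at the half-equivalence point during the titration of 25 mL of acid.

At half-equivalence [HA] = [A⁻], so Henderson-Hasselbalch gives pH = pKa = -log(3.32e-08) = 7.48.

pH = pKa = 7.48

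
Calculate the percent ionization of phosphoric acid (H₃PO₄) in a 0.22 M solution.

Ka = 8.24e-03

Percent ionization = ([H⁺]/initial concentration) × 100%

Using Ka equilibrium: x² + Ka×x - Ka×C = 0. Solving: [H⁺] = 3.8656e-02. Percent = (3.8656e-02/0.22) × 100

Percent ionization = 17.6%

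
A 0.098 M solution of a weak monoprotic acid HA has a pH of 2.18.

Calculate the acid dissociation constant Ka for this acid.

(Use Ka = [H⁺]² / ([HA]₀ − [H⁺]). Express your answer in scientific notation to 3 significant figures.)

[H⁺] = 10^(−pH) = 10^(−2.18) = 6.607e-03 M. For HA ⇌ H⁺ + A⁻, Ka = [H⁺][A⁻]/[HA] = [H⁺]² / ([HA]₀ − [H⁺]) = (6.607e-03)² / (0.098 − 6.607e-03) = 4.78e-04.

K_a = 4.78e-04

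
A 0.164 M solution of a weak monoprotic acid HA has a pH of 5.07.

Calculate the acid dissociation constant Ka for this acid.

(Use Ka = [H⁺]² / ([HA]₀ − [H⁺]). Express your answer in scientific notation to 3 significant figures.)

[H⁺] = 10^(−pH) = 10^(−5.07) = 8.511e-06 M. For HA ⇌ H⁺ + A⁻, Ka = [H⁺][A⁻]/[HA] = [H⁺]² / ([HA]₀ − [H⁺]) = (8.511e-06)² / (0.164 − 8.511e-06) = 4.42e-10.

K_a = 4.42e-10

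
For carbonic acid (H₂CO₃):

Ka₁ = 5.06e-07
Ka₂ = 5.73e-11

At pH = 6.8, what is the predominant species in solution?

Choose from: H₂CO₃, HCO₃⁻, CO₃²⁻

pKa₁ = 6.30, pKa₂ = 10.24. For a polyprotic acid the predominant species crosses at each pKa: below pKa_n the protonated form dominates, above it the deprotonated form does. At pH = 6.8, the predominant species is HCO₃⁻.

HCO₃⁻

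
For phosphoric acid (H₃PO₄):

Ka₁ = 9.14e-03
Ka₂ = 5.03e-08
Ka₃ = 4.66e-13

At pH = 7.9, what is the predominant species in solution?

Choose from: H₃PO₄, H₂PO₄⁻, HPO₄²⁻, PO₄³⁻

pKa₁ = 2.04, pKa₂ = 7.30, pKa₃ = 12.33. For a polyprotic acid the predominant species crosses at each pKa: below pKa_n the protonated form dominates, above it the deprotonated form does. At pH = 7.9, the predominant species is HPO₄²⁻.

HPO₄²⁻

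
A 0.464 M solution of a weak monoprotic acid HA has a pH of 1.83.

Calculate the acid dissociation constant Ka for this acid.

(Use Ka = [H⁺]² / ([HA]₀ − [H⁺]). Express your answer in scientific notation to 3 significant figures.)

[H⁺] = 10^(−pH) = 10^(−1.83) = 1.479e-02 M. For HA ⇌ H⁺ + A⁻, Ka = [H⁺][A⁻]/[HA] = [H⁺]² / ([HA]₀ − [H⁺]) = (1.479e-02)² / (0.464 − 1.479e-02) = 4.87e-04.

K_a = 4.87e-04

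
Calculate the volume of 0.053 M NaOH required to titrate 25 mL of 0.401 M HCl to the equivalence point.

At equivalence: moles acid = moles base. moles HCl = 0.401 × 25/1000 = 0.01003 mol. V_base = moles / 0.053 × 1000 = 189.2 mL.

V_{base} = 189.2 mL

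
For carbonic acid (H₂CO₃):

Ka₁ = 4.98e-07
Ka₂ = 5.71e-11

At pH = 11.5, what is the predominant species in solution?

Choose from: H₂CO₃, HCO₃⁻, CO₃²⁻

pKa₁ = 6.30, pKa₂ = 10.24. For a polyprotic acid the predominant species crosses at each pKa: below pKa_n the protonated form dominates, above it the deprotonated form does. At pH = 11.5, the predominant species is CO₃²⁻.

CO₃²⁻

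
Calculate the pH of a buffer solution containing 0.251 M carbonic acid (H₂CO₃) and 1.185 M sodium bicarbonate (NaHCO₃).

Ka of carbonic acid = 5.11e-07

pKa = -log(5.11e-07) = 6.29. pH = pKa + log([A⁻]/[HA]) = 6.29 + log(1.185/0.251)

pH = 6.97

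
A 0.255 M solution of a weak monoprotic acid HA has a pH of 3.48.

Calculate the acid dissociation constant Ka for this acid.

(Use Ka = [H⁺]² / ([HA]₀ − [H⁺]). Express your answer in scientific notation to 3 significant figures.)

[H⁺] = 10^(−pH) = 10^(−3.48) = 3.311e-04 M. For HA ⇌ H⁺ + A⁻, Ka = [H⁺][A⁻]/[HA] = [H⁺]² / ([HA]₀ − [H⁺]) = (3.311e-04)² / (0.255 − 3.311e-04) = 4.31e-07.

K_a = 4.31e-07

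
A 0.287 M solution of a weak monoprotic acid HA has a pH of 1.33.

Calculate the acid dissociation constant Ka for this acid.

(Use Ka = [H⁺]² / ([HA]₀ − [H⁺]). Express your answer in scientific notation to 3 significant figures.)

[H⁺] = 10^(−pH) = 10^(−1.33) = 4.677e-02 M. For HA ⇌ H⁺ + A⁻, Ka = [H⁺][A⁻]/[HA] = [H⁺]² / ([HA]₀ − [H⁺]) = (4.677e-02)² / (0.287 − 4.677e-02) = 9.11e-03.

K_a = 9.11e-03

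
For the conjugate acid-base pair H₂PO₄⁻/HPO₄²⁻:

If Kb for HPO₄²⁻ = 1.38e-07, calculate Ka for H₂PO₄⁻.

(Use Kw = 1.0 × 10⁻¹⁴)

For a conjugate pair Ka × Kb = Kw, so Ka = Kw/Kb = 1.0 × 10⁻¹⁴ / 1.38e-07 = 7.25e-08.

K_a = 7.25e-08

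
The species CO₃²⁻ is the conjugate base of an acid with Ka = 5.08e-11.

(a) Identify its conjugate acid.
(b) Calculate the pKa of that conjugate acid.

(a) The conjugate acid is formed by adding one H⁺ to CO₃²⁻, giving HCO₃⁻. (b) pKa = -log(Ka) = -log(5.08e-11) = 10.29.

Conjugate acid: HCO₃⁻; pK_a = 10.29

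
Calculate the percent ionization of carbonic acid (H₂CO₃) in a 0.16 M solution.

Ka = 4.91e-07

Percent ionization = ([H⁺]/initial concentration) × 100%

Using Ka equilibrium: x² + Ka×x - Ka×C = 0. Solving: [H⁺] = 2.8004e-04. Percent = (2.8004e-04/0.16) × 100

Percent ionization = 0.175%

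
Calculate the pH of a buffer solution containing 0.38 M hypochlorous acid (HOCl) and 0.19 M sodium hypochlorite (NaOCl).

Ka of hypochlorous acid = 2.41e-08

pKa = -log(2.41e-08) = 7.62. pH = pKa + log([A⁻]/[HA]) = 7.62 + log(0.19/0.38)

pH = 7.32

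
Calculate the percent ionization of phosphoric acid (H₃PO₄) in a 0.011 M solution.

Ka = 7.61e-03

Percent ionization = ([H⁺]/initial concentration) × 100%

Using Ka equilibrium: x² + Ka×x - Ka×C = 0. Solving: [H⁺] = 6.1040e-03. Percent = (6.1040e-03/0.011) × 100

Percent ionization = 55.5%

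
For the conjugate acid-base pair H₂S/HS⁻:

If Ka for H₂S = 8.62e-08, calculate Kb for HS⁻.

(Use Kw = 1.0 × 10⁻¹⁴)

For a conjugate pair Ka × Kb = Kw, so Kb = Kw/Ka = 1.0 × 10⁻¹⁴ / 8.62e-08 = 1.16e-07.

K_b = 1.16e-07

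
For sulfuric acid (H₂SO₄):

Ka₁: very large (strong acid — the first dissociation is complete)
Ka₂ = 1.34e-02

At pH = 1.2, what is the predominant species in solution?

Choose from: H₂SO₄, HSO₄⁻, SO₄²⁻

The first dissociation is complete, so H₂SO₄ itself is never the predominant species in water; pKa₂ = -log(1.34e-02) = 1.87. For a polyprotic acid the predominant species crosses at each pKa: below pKa_n the protonated form dominates, above it the deprotonated form does. At pH = 1.2, the predominant species is HSO₄⁻.

HSO₄⁻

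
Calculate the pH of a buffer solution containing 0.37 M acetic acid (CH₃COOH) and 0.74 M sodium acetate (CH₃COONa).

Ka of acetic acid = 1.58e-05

pKa = -log(1.58e-05) = 4.80. pH = pKa + log([A⁻]/[HA]) = 4.80 + log(0.74/0.37)

pH = 5.10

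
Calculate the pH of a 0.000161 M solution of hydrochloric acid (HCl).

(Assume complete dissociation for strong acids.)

[H⁺] = 0.000161 M for strong acid. pH = -log[H⁺] = -log(0.000161)

pH = 3.79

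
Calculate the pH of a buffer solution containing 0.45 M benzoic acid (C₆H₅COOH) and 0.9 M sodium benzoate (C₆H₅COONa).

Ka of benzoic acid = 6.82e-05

pKa = -log(6.82e-05) = 4.17. pH = pKa + log([A⁻]/[HA]) = 4.17 + log(0.9/0.45)

pH = 4.47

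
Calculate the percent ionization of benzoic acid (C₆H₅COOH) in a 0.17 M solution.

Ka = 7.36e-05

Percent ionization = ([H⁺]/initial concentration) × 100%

Using Ka equilibrium: x² + Ka×x - Ka×C = 0. Solving: [H⁺] = 3.5006e-03. Percent = (3.5006e-03/0.17) × 100

Percent ionization = 2.06%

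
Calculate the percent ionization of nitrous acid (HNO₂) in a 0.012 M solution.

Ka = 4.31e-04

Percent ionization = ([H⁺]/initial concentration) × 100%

Using Ka equilibrium: x² + Ka×x - Ka×C = 0. Solving: [H⁺] = 2.0689e-03. Percent = (2.0689e-03/0.012) × 100

Percent ionization = 17.2%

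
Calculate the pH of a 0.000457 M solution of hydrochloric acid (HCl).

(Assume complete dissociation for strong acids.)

[H⁺] = 0.000457 M for strong acid. pH = -log[H⁺] = -log(0.000457)

pH = 3.34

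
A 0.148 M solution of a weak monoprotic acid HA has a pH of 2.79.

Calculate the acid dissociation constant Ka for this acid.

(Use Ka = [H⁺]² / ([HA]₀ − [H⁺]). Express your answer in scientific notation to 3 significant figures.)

[H⁺] = 10^(−pH) = 10^(−2.79) = 1.622e-03 M. For HA ⇌ H⁺ + A⁻, Ka = [H⁺][A⁻]/[HA] = [H⁺]² / ([HA]₀ − [H⁺]) = (1.622e-03)² / (0.148 − 1.622e-03) = 1.80e-05.

K_a = 1.80e-05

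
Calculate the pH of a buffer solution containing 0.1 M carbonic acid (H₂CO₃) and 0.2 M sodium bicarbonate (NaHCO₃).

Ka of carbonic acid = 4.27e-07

pKa = -log(4.27e-07) = 6.37. pH = pKa + log([A⁻]/[HA]) = 6.37 + log(0.2/0.1)

pH = 6.67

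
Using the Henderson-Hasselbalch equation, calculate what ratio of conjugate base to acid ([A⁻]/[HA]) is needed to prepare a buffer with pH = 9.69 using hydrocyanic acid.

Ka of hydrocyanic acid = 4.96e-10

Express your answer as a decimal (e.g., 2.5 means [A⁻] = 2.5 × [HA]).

pKa = -log(4.96e-10) = 9.3045. pH = pKa + log([A⁻]/[HA]), so log([A⁻]/[HA]) = pH − pKa = 9.69 − 9.3045 = 0.3855. [A⁻]/[HA] = 10^(0.3855) = 2.43

[A⁻]/[HA] = 2.43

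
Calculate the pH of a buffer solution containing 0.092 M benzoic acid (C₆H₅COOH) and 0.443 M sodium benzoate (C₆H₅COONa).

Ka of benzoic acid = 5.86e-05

pKa = -log(5.86e-05) = 4.23. pH = pKa + log([A⁻]/[HA]) = 4.23 + log(0.443/0.092)

pH = 4.91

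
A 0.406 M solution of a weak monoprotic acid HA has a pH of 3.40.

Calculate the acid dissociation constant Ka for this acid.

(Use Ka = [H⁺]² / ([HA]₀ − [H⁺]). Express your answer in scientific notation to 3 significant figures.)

[H⁺] = 10^(−pH) = 10^(−3.40) = 3.981e-04 M. For HA ⇌ H⁺ + A⁻, Ka = [H⁺][A⁻]/[HA] = [H⁺]² / ([HA]₀ − [H⁺]) = (3.981e-04)² / (0.406 − 3.981e-04) = 3.91e-07.

K_a = 3.91e-07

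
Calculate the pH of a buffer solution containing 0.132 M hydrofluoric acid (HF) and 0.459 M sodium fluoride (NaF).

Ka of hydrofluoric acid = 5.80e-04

pKa = -log(5.80e-04) = 3.24. pH = pKa + log([A⁻]/[HA]) = 3.24 + log(0.459/0.132)

pH = 3.78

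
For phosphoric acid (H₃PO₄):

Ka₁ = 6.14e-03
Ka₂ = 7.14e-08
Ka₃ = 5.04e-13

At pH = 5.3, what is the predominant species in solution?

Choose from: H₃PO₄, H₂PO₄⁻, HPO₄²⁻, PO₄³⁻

pKa₁ = 2.21, pKa₂ = 7.15, pKa₃ = 12.30. For a polyprotic acid the predominant species crosses at each pKa: below pKa_n the protonated form dominates, above it the deprotonated form does. At pH = 5.3, the predominant species is H₂PO₄⁻.

H₂PO₄⁻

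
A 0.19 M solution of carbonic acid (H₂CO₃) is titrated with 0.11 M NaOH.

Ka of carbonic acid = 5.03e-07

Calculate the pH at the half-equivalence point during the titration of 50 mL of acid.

At half-equivalence [HA] = [A⁻], so Henderson-Hasselbalch gives pH = pKa = -log(5.03e-07) = 6.30.

pH = pKa = 6.30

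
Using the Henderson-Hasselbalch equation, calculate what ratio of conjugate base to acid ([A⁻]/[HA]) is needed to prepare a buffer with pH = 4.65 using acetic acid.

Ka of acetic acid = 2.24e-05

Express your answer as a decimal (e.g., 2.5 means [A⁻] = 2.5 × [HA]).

pKa = -log(2.24e-05) = 4.6498. pH = pKa + log([A⁻]/[HA]), so log([A⁻]/[HA]) = pH − pKa = 4.65 − 4.6498 = 0.0002. [A⁻]/[HA] = 10^(0.0002) = 1.00

[A⁻]/[HA] = 1.00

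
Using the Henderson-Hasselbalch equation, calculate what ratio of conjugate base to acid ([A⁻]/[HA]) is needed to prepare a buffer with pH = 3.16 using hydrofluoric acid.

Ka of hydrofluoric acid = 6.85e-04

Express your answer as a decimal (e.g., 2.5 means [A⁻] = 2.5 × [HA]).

pKa = -log(6.85e-04) = 3.1643. pH = pKa + log([A⁻]/[HA]), so log([A⁻]/[HA]) = pH − pKa = 3.16 − 3.1643 = -0.0043. [A⁻]/[HA] = 10^(-0.0043) = 0.990

[A⁻]/[HA] = 0.990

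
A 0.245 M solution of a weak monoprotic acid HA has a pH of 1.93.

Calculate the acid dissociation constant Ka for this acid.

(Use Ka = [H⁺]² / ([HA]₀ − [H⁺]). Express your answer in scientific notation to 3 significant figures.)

[H⁺] = 10^(−pH) = 10^(−1.93) = 1.175e-02 M. For HA ⇌ H⁺ + A⁻, Ka = [H⁺][A⁻]/[HA] = [H⁺]² / ([HA]₀ − [H⁺]) = (1.175e-02)² / (0.245 − 1.175e-02) = 5.92e-04.

K_a = 5.92e-04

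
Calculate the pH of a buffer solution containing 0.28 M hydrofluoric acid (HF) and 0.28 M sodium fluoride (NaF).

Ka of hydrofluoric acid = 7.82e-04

pKa = -log(7.82e-04) = 3.11. pH = pKa + log([A⁻]/[HA]) = 3.11 + log(0.28/0.28)

pH = 3.11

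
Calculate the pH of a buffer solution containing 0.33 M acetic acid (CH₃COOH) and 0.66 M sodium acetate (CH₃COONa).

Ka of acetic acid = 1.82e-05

pKa = -log(1.82e-05) = 4.74. pH = pKa + log([A⁻]/[HA]) = 4.74 + log(0.66/0.33)

pH = 5.04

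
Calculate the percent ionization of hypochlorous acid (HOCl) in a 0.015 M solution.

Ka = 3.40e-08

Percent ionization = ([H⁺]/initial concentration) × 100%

Using Ka equilibrium: x² + Ka×x - Ka×C = 0. Solving: [H⁺] = 2.2566e-05. Percent = (2.2566e-05/0.015) × 100

Percent ionization = 0.15%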